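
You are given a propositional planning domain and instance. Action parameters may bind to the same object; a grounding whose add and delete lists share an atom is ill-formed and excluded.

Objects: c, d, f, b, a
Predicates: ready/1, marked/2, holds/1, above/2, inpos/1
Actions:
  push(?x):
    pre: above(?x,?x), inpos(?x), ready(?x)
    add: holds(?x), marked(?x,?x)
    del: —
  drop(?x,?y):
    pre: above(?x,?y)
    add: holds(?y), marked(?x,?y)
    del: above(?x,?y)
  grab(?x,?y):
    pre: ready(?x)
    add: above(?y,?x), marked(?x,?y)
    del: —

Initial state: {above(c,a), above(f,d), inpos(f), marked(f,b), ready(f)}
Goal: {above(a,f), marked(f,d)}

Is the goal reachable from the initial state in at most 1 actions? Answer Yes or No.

No

1. drop(f,d)  →  {above(c,a), holds(d), inpos(f), marked(f,b), marked(f,d), ready(f)}
2. grab(f,a)  →  {above(a,f), above(c,a), holds(d), inpos(f), marked(f,a), marked(f,b), marked(f,d), ready(f)}
optimal plan length = 2; 2 > 1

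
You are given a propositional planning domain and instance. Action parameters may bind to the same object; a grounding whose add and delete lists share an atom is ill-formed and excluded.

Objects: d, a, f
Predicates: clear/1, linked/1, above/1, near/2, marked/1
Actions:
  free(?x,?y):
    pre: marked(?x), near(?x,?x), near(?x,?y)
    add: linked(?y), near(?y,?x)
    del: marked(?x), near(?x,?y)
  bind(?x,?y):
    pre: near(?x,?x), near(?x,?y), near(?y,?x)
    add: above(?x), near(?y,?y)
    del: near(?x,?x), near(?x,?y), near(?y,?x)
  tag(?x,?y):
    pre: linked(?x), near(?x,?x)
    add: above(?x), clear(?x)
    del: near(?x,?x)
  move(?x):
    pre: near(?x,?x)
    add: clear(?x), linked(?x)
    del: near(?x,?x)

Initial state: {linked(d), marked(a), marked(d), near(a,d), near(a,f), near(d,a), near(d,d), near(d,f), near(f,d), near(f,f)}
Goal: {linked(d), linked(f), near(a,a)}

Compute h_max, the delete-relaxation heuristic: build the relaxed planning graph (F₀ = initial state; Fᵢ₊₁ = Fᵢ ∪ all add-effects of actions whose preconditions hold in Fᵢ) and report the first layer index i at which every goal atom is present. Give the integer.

F0 = init (10 atoms)
F1 = F0 ∪ {above(d), above(f), clear(d), clear(f), linked(a), linked(f), near(a,a)}  (17 atoms)
goal ⊆ F1  ⇒  h_max = 1

1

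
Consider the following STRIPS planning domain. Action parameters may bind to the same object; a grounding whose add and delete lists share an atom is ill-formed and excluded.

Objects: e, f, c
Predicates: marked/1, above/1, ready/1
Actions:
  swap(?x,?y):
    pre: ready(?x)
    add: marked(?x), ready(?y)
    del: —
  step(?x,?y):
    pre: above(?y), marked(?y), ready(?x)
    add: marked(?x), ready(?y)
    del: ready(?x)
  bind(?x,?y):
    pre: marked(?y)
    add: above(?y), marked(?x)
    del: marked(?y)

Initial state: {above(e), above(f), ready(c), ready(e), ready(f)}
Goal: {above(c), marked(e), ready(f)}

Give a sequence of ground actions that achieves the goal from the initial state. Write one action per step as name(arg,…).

swap(c,e); bind(e,c)

1. swap(c,e)  →  {above(e), above(f), marked(c), ready(c), ready(e), ready(f)}
2. bind(e,c)  →  {above(c), above(e), above(f), marked(e), ready(c), ready(e), ready(f)}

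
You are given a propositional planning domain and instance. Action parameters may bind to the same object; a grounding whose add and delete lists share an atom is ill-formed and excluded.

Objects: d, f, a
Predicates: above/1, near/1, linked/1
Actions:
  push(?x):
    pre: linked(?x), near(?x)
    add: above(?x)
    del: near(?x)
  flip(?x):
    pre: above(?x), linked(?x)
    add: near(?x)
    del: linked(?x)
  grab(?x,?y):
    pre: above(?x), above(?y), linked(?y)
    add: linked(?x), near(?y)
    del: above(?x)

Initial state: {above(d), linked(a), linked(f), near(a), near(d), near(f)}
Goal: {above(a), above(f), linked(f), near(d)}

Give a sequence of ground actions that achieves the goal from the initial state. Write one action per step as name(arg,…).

1. push(f)  →  {above(d), above(f), linked(a), linked(f), near(a), near(d)}
2. push(a)  →  {above(a), above(d), above(f), linked(a), linked(f), near(d)}

push(f); push(a)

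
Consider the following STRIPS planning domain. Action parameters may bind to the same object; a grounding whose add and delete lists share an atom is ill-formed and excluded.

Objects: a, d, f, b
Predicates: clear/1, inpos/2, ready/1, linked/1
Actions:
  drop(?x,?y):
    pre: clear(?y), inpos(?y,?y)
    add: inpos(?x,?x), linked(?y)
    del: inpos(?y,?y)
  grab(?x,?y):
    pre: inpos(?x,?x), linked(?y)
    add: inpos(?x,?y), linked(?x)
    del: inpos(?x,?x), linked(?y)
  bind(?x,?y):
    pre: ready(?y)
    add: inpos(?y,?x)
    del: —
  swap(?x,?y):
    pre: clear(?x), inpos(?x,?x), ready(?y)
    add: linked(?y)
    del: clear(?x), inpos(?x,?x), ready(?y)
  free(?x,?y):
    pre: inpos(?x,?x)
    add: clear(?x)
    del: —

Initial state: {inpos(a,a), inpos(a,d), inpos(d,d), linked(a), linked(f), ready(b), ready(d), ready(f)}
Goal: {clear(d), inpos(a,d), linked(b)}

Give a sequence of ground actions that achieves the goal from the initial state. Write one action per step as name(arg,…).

1. bind(b,b)  →  {inpos(a,a), inpos(a,d), inpos(b,b), inpos(d,d), linked(a), linked(f), ready(b), ready(d), ready(f)}
2. grab(b,a)  →  {inpos(a,a), inpos(a,d), inpos(b,a), inpos(d,d), linked(b), linked(f), ready(b), ready(d), ready(f)}
3. free(d,a)  →  {clear(d), inpos(a,a), inpos(a,d), inpos(b,a), inpos(d,d), linked(b), linked(f), ready(b), ready(d), ready(f)}

bind(b,b); grab(b,a); free(d,a)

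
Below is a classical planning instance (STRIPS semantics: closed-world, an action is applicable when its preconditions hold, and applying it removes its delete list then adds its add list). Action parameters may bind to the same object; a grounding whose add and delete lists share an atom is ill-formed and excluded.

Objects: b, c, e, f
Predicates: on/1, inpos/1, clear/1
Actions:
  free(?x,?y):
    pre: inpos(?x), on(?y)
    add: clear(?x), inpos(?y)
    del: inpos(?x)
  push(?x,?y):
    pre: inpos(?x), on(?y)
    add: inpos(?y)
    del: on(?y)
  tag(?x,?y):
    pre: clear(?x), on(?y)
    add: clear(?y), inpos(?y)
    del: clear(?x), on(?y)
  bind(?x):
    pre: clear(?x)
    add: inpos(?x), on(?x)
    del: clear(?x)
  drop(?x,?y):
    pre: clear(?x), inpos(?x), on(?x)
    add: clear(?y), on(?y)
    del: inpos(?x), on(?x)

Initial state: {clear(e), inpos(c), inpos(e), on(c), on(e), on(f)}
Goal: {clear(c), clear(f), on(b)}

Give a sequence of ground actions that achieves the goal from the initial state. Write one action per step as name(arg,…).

free(c,e); drop(e,b); tag(b,f)

1. free(c,e)  →  {clear(c), clear(e), inpos(e), on(c), on(e), on(f)}
2. drop(e,b)  →  {clear(b), clear(c), clear(e), on(b), on(c), on(f)}
3. tag(b,f)  →  {clear(c), clear(e), clear(f), inpos(f), on(b), on(c)}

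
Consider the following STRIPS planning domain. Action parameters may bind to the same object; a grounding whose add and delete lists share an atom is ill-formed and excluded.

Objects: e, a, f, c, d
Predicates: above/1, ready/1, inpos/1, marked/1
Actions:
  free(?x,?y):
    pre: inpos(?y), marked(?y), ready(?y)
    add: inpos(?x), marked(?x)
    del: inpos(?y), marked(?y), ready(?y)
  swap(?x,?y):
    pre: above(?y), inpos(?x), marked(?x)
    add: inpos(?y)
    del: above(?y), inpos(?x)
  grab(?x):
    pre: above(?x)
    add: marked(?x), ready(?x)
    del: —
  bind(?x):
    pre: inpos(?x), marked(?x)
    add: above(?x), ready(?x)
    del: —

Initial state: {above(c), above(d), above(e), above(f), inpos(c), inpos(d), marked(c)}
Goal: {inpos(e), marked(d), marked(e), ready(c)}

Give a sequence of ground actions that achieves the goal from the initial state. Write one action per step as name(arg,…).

grab(e); swap(c,e); grab(c); grab(d)

1. grab(e)  →  {above(c), above(d), above(e), above(f), inpos(c), inpos(d), marked(c), marked(e), ready(e)}
2. swap(c,e)  →  {above(c), above(d), above(f), inpos(d), inpos(e), marked(c), marked(e), ready(e)}
3. grab(c)  →  {above(c), above(d), above(f), inpos(d), inpos(e), marked(c), marked(e), ready(c), ready(e)}
4. grab(d)  →  {above(c), above(d), above(f), inpos(d), inpos(e), marked(c), marked(d), marked(e), ready(c), ready(d), ready(e)}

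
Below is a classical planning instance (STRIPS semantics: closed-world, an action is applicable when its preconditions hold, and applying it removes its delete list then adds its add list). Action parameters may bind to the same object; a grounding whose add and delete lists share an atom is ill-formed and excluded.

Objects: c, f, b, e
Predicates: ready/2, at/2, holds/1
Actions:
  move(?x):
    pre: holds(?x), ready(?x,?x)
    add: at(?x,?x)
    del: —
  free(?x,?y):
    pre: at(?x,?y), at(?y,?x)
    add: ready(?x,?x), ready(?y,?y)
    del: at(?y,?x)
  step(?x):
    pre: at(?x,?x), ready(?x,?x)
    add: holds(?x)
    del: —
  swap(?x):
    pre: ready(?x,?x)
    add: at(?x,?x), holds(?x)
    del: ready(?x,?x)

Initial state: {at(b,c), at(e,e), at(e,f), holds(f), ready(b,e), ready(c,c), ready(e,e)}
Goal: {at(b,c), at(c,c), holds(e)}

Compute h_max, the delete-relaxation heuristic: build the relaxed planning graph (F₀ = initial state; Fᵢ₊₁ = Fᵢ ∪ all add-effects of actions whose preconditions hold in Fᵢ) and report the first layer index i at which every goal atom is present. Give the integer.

F0 = init (7 atoms)
F1 = F0 ∪ {at(c,c), holds(c), holds(e)}  (10 atoms)
goal ⊆ F1  ⇒  h_max = 1

1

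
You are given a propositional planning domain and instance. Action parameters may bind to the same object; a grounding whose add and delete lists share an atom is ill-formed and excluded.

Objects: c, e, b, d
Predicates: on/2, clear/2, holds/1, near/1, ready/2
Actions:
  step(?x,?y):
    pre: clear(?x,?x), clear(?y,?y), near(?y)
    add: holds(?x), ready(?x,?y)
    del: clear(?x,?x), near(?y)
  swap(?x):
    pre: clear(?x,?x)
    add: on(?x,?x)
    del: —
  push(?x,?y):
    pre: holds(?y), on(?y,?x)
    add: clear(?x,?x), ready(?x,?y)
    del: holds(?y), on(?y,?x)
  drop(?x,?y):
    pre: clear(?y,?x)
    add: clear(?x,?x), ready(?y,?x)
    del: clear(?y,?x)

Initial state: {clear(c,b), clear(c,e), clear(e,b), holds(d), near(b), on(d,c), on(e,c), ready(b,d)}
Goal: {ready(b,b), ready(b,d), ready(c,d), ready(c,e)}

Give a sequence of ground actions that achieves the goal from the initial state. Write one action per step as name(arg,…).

1. push(c,d)  →  {clear(c,b), clear(c,c), clear(c,e), clear(e,b), near(b), on(e,c), ready(b,d), ready(c,d)}
2. drop(e,c)  →  {clear(c,b), clear(c,c), clear(e,b), clear(e,e), near(b), on(e,c), ready(b,d), ready(c,d), ready(c,e)}
3. drop(b,c)  →  {clear(b,b), clear(c,c), clear(e,b), clear(e,e), near(b), on(e,c), ready(b,d), ready(c,b), ready(c,d), ready(c,e)}
4. step(b,b)  →  {clear(c,c), clear(e,b), clear(e,e), holds(b), on(e,c), ready(b,b), ready(b,d), ready(c,b), ready(c,d), ready(c,e)}

push(c,d); drop(e,c); drop(b,c); step(b,b)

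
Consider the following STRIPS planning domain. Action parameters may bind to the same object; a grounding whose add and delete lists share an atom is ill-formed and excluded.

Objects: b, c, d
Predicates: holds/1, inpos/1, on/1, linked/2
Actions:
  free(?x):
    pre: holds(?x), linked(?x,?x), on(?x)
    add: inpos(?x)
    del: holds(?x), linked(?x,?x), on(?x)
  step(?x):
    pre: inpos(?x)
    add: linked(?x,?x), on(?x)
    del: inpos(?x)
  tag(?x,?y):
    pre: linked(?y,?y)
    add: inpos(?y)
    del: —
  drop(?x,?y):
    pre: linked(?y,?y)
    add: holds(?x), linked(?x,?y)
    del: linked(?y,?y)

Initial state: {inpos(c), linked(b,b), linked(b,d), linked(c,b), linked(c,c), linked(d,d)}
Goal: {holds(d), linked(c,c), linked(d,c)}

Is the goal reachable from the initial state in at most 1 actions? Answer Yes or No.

1. drop(d,c)  →  {holds(d), inpos(c), linked(b,b), linked(b,d), linked(c,b), linked(d,c), linked(d,d)}
2. step(c)  →  {holds(d), linked(b,b), linked(b,d), linked(c,b), linked(c,c), linked(d,c), linked(d,d), on(c)}
optimal plan length = 2; 2 > 1

No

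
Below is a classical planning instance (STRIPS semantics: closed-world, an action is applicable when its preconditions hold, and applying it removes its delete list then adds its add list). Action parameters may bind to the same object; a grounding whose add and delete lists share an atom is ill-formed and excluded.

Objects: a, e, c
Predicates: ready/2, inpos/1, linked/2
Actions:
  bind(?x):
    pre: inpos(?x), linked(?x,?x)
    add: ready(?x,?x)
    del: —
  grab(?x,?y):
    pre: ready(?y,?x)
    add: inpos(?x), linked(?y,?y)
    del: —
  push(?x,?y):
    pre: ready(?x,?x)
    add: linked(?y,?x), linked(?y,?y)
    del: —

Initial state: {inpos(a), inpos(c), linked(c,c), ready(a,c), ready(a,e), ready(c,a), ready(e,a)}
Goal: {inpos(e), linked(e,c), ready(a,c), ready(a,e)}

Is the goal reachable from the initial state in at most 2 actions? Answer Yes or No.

1. bind(c)  →  {inpos(a), inpos(c), linked(c,c), ready(a,c), ready(a,e), ready(c,a), ready(c,c), ready(e,a)}
2. grab(e,a)  →  {inpos(a), inpos(c), inpos(e), linked(a,a), linked(c,c), ready(a,c), ready(a,e), ready(c,a), ready(c,c), ready(e,a)}
3. push(c,e)  →  {inpos(a), inpos(c), inpos(e), linked(a,a), linked(c,c), linked(e,c), linked(e,e), ready(a,c), ready(a,e), ready(c,a), ready(c,c), ready(e,a)}
optimal plan length = 3; 3 > 2

No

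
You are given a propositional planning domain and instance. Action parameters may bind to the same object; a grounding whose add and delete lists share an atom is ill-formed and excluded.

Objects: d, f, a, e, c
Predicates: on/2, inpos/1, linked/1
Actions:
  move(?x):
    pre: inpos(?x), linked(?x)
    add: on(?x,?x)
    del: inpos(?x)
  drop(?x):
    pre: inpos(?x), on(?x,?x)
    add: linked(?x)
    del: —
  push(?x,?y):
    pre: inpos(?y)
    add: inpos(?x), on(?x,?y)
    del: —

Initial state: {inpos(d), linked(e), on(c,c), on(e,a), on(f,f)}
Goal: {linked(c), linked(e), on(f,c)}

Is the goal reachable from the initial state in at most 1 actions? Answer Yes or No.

1. push(c,d)  →  {inpos(c), inpos(d), linked(e), on(c,c), on(c,d), on(e,a), on(f,f)}
2. drop(c)  →  {inpos(c), inpos(d), linked(c), linked(e), on(c,c), on(c,d), on(e,a), on(f,f)}
3. push(f,c)  →  {inpos(c), inpos(d), inpos(f), linked(c), linked(e), on(c,c), on(c,d), on(e,a), on(f,c), on(f,f)}
optimal plan length = 3; 3 > 1

No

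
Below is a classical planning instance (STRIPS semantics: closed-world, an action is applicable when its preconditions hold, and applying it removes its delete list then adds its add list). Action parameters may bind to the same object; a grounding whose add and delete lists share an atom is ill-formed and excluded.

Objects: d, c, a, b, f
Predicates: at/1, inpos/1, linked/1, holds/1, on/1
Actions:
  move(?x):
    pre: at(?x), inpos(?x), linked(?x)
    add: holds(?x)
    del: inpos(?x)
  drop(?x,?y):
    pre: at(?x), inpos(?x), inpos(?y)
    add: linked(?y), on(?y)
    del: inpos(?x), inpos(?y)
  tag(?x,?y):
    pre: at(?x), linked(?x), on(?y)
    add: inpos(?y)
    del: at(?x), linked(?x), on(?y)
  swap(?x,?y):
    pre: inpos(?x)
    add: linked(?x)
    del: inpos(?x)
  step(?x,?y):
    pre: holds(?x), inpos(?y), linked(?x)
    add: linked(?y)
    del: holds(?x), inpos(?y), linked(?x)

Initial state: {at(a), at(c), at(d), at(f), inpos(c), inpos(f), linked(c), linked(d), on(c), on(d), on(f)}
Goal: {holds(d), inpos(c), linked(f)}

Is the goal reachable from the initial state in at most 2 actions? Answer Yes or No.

No

1. drop(f,f)  →  {at(a), at(c), at(d), at(f), inpos(c), linked(c), linked(d), linked(f), on(c), on(d), on(f)}
2. tag(c,d)  →  {at(a), at(d), at(f), inpos(c), inpos(d), linked(d), linked(f), on(c), on(f)}
3. move(d)  →  {at(a), at(d), at(f), holds(d), inpos(c), linked(d), linked(f), on(c), on(f)}
optimal plan length = 3; 3 > 2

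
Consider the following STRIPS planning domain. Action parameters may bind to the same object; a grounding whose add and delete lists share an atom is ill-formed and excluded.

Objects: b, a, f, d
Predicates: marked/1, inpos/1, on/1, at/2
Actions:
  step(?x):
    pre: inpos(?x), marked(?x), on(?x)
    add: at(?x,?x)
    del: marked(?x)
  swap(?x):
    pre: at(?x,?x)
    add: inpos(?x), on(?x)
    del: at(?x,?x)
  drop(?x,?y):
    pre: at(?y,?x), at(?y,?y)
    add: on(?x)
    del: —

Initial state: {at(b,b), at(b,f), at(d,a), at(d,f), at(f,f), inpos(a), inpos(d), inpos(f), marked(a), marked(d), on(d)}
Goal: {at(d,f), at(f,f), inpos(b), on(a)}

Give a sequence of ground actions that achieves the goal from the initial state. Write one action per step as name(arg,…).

1. step(d)  →  {at(b,b), at(b,f), at(d,a), at(d,d), at(d,f), at(f,f), inpos(a), inpos(d), inpos(f), marked(a), on(d)}
2. swap(b)  →  {at(b,f), at(d,a), at(d,d), at(d,f), at(f,f), inpos(a), inpos(b), inpos(d), inpos(f), marked(a), on(b), on(d)}
3. drop(a,d)  →  {at(b,f), at(d,a), at(d,d), at(d,f), at(f,f), inpos(a), inpos(b), inpos(d), inpos(f), marked(a), on(a), on(b), on(d)}

step(d); swap(b); drop(a,d)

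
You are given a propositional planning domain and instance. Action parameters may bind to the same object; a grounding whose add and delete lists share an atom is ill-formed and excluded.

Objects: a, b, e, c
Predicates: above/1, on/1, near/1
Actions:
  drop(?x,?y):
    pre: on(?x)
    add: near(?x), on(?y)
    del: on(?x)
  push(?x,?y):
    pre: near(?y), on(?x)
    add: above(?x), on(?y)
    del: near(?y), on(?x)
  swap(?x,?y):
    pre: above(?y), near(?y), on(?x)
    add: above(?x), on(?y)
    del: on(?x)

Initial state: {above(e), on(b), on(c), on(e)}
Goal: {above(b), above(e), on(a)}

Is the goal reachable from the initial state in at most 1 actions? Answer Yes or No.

1. drop(e,a)  →  {above(e), near(e), on(a), on(b), on(c)}
2. push(b,e)  →  {above(b), above(e), on(a), on(c), on(e)}
optimal plan length = 2; 2 > 1

No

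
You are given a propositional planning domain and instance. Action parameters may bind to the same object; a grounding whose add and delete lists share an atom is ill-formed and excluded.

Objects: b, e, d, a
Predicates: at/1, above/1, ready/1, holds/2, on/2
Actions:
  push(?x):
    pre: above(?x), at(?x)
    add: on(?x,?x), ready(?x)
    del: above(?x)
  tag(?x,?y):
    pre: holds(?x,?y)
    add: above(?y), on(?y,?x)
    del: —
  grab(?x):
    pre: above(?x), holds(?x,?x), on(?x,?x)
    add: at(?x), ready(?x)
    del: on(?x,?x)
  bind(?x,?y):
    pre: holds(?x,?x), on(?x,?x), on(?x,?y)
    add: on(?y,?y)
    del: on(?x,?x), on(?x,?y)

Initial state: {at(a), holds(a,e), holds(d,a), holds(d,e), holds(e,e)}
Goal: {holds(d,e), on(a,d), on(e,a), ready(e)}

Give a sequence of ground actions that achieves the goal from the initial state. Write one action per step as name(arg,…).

1. tag(e,e)  →  {above(e), at(a), holds(a,e), holds(d,a), holds(d,e), holds(e,e), on(e,e)}
2. tag(d,a)  →  {above(a), above(e), at(a), holds(a,e), holds(d,a), holds(d,e), holds(e,e), on(a,d), on(e,e)}
3. tag(a,e)  →  {above(a), above(e), at(a), holds(a,e), holds(d,a), holds(d,e), holds(e,e), on(a,d), on(e,a), on(e,e)}
4. grab(e)  →  {above(a), above(e), at(a), at(e), holds(a,e), holds(d,a), holds(d,e), holds(e,e), on(a,d), on(e,a), ready(e)}

tag(e,e); tag(d,a); tag(a,e); grab(e)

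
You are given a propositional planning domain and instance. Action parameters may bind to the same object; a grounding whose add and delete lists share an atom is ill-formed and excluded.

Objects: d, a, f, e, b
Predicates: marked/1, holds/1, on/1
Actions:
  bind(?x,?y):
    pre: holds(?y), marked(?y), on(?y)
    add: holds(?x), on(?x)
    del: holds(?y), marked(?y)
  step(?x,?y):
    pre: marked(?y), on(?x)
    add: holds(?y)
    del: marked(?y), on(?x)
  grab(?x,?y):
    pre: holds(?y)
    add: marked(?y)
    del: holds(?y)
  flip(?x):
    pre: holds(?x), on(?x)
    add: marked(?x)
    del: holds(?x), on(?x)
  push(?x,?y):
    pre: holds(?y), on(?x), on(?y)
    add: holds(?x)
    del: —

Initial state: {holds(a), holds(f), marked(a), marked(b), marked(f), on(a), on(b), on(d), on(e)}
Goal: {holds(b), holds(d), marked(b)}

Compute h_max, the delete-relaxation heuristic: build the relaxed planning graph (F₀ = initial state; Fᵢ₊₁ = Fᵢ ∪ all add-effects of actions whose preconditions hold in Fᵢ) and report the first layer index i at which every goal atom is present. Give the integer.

F0 = init (9 atoms)
F1 = F0 ∪ {holds(b), holds(d), holds(e), on(f)}  (13 atoms)
goal ⊆ F1  ⇒  h_max = 1

1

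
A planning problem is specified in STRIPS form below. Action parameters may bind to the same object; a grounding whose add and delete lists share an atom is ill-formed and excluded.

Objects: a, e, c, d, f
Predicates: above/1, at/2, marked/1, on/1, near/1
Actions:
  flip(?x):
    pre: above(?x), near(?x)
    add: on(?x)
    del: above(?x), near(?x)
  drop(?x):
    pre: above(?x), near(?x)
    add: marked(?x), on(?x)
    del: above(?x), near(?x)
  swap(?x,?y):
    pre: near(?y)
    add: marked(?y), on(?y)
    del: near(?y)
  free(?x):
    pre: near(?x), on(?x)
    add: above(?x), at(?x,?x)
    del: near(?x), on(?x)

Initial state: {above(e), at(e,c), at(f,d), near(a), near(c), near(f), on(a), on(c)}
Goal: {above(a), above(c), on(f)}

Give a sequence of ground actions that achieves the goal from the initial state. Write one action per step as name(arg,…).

swap(a,f); free(a); free(c)

1. swap(a,f)  →  {above(e), at(e,c), at(f,d), marked(f), near(a), near(c), on(a), on(c), on(f)}
2. free(a)  →  {above(a), above(e), at(a,a), at(e,c), at(f,d), marked(f), near(c), on(c), on(f)}
3. free(c)  →  {above(a), above(c), above(e), at(a,a), at(c,c), at(e,c), at(f,d), marked(f), on(f)}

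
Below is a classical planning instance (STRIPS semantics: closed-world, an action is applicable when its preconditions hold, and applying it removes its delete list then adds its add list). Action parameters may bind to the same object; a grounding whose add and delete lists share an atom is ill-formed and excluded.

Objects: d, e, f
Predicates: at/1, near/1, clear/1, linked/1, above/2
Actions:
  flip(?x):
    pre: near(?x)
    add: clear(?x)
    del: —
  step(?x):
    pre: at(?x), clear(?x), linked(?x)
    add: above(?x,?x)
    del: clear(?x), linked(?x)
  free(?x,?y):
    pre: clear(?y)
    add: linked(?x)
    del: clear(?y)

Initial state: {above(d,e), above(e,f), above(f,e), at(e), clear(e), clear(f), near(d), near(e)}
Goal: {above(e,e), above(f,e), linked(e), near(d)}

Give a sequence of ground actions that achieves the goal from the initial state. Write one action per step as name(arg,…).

1. flip(d)  →  {above(d,e), above(e,f), above(f,e), at(e), clear(d), clear(e), clear(f), near(d), near(e)}
2. free(e,d)  →  {above(d,e), above(e,f), above(f,e), at(e), clear(e), clear(f), linked(e), near(d), near(e)}
3. step(e)  →  {above(d,e), above(e,e), above(e,f), above(f,e), at(e), clear(f), near(d), near(e)}
4. free(e,f)  →  {above(d,e), above(e,e), above(e,f), above(f,e), at(e), linked(e), near(d), near(e)}

flip(d); free(e,d); step(e); free(e,f)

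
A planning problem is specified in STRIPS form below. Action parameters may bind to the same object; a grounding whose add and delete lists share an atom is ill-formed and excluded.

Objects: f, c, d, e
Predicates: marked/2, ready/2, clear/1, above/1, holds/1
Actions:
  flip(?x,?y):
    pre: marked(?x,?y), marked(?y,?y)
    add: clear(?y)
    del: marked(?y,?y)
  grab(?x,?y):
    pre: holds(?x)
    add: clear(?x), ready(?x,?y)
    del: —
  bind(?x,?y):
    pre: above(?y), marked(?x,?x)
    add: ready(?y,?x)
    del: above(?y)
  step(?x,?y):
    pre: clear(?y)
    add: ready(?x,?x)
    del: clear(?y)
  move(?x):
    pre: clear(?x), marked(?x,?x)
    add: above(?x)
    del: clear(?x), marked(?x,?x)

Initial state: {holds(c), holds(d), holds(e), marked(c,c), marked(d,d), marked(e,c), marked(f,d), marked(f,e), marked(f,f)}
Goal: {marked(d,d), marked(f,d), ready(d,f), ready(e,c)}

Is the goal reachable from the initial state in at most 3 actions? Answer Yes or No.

Yes

1. grab(d,f)  →  {clear(d), holds(c), holds(d), holds(e), marked(c,c), marked(d,d), marked(e,c), marked(f,d), marked(f,e), marked(f,f), ready(d,f)}
2. grab(e,c)  →  {clear(d), clear(e), holds(c), holds(d), holds(e), marked(c,c), marked(d,d), marked(e,c), marked(f,d), marked(f,e), marked(f,f), ready(d,f), ready(e,c)}
optimal plan length = 2; 2 ≤ 3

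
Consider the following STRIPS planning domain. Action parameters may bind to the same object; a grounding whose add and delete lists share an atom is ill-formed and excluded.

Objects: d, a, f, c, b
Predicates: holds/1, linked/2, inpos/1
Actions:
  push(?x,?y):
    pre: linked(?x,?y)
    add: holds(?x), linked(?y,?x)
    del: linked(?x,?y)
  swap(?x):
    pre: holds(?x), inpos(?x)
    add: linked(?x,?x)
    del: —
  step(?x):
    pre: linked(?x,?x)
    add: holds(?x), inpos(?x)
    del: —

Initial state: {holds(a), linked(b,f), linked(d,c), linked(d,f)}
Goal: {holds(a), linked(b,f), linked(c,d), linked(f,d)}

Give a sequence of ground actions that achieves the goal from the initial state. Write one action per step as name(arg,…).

1. push(d,f)  →  {holds(a), holds(d), linked(b,f), linked(d,c), linked(f,d)}
2. push(d,c)  →  {holds(a), holds(d), linked(b,f), linked(c,d), linked(f,d)}

push(d,f); push(d,c)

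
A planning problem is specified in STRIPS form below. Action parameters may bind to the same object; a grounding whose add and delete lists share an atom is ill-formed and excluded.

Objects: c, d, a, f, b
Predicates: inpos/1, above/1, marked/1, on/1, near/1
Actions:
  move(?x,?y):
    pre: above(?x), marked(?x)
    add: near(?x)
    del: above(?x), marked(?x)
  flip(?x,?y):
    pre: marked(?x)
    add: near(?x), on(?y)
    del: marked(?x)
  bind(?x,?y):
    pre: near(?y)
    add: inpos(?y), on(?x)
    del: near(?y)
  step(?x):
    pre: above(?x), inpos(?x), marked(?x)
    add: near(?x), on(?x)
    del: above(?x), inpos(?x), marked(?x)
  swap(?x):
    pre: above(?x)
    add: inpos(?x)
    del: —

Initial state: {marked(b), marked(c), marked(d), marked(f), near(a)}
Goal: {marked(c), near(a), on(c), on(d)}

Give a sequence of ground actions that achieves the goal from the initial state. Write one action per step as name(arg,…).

flip(d,c); flip(f,d)

1. flip(d,c)  →  {marked(b), marked(c), marked(f), near(a), near(d), on(c)}
2. flip(f,d)  →  {marked(b), marked(c), near(a), near(d), near(f), on(c), on(d)}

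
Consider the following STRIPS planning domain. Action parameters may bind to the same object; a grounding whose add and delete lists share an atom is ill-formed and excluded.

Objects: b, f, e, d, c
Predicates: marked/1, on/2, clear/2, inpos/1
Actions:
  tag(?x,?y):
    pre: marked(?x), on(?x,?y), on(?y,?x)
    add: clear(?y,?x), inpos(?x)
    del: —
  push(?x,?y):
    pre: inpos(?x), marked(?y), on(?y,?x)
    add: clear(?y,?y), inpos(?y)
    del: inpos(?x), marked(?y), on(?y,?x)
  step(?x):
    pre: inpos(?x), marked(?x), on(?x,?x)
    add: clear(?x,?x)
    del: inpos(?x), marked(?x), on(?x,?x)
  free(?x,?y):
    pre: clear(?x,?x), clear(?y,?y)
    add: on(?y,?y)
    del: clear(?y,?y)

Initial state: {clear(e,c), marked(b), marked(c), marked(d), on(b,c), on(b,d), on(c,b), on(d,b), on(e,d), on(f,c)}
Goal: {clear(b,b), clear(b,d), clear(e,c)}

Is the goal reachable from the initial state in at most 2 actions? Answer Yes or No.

Yes

1. tag(d,b)  →  {clear(b,d), clear(e,c), inpos(d), marked(b), marked(c), marked(d), on(b,c), on(b,d), on(c,b), on(d,b), on(e,d), on(f,c)}
2. push(d,b)  →  {clear(b,b), clear(b,d), clear(e,c), inpos(b), marked(c), marked(d), on(b,c), on(c,b), on(d,b), on(e,d), on(f,c)}
optimal plan length = 2; 2 ≤ 2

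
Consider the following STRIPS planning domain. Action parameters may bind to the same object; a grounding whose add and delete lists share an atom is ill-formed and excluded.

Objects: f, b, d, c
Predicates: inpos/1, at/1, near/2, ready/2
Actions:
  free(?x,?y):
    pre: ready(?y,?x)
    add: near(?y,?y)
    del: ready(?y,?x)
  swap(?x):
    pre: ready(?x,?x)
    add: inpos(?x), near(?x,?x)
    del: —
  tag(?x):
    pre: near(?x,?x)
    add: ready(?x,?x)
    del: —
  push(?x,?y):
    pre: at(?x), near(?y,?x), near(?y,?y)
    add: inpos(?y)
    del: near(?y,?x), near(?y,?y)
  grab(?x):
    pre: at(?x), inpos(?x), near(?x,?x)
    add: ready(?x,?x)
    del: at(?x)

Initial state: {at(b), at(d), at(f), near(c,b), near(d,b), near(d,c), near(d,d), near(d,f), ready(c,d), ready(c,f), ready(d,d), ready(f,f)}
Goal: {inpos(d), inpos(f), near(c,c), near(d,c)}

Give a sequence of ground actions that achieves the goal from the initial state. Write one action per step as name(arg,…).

1. free(f,c)  →  {at(b), at(d), at(f), near(c,b), near(c,c), near(d,b), near(d,c), near(d,d), near(d,f), ready(c,d), ready(d,d), ready(f,f)}
2. swap(f)  →  {at(b), at(d), at(f), inpos(f), near(c,b), near(c,c), near(d,b), near(d,c), near(d,d), near(d,f), near(f,f), ready(c,d), ready(d,d), ready(f,f)}
3. swap(d)  →  {at(b), at(d), at(f), inpos(d), inpos(f), near(c,b), near(c,c), near(d,b), near(d,c), near(d,d), near(d,f), near(f,f), ready(c,d), ready(d,d), ready(f,f)}

free(f,c); swap(f); swap(d)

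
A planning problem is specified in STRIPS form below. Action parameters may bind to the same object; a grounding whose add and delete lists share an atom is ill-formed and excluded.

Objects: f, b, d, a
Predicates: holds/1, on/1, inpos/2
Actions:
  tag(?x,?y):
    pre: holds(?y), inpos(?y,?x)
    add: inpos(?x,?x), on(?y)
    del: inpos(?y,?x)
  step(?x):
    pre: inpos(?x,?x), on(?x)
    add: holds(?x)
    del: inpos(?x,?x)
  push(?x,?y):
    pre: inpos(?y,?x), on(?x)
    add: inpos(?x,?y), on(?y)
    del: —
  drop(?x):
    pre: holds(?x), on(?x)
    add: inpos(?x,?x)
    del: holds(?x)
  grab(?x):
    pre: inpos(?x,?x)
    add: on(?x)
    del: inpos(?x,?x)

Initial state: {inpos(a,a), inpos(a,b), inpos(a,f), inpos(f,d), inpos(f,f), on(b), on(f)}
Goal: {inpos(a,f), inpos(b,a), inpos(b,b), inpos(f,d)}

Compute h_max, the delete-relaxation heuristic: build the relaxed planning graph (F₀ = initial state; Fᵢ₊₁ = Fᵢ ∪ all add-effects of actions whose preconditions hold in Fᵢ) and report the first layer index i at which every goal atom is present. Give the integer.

F0 = init (7 atoms)
F1 = F0 ∪ {holds(f), inpos(b,a), inpos(f,a), on(a)}  (11 atoms)
F2 = F1 ∪ {holds(a), inpos(d,d)}  (13 atoms)
F3 = F2 ∪ {inpos(b,b), on(d)}  (15 atoms)
goal ⊆ F3  ⇒  h_max = 3

3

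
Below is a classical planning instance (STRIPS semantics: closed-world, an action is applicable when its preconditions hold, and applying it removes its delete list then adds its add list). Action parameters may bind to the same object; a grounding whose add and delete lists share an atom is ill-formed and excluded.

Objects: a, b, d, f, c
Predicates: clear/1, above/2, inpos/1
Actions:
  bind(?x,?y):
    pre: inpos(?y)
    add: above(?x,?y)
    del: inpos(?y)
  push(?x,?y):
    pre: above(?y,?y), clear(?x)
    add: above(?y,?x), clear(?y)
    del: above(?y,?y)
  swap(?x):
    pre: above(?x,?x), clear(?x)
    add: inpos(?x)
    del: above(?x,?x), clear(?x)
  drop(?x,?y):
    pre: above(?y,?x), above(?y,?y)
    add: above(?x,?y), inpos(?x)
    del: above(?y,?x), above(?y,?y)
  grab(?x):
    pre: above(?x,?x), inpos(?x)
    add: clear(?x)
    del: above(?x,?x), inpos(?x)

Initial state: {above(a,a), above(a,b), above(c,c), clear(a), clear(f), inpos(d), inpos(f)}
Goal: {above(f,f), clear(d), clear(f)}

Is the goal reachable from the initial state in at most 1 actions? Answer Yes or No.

No

1. bind(d,d)  →  {above(a,a), above(a,b), above(c,c), above(d,d), clear(a), clear(f), inpos(f)}
2. bind(f,f)  →  {above(a,a), above(a,b), above(c,c), above(d,d), above(f,f), clear(a), clear(f)}
3. push(a,d)  →  {above(a,a), above(a,b), above(c,c), above(d,a), above(f,f), clear(a), clear(d), clear(f)}
optimal plan length = 3; 3 > 1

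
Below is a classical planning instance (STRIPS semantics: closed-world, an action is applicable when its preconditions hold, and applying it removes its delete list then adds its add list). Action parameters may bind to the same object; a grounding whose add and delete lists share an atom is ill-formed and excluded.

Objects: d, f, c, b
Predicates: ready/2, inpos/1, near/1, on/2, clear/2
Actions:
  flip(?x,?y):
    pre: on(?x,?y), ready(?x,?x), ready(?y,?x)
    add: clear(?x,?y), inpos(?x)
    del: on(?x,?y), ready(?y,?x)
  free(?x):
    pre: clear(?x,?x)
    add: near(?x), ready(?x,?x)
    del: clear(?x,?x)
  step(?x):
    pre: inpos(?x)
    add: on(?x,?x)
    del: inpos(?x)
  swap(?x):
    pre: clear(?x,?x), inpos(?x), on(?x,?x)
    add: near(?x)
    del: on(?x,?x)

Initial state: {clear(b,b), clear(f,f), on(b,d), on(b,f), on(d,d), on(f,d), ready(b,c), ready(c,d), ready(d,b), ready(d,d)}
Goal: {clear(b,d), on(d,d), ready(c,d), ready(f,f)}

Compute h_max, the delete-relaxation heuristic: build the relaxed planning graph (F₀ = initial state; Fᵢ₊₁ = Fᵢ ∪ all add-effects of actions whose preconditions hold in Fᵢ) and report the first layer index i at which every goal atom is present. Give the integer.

2

F0 = init (10 atoms)
F1 = F0 ∪ {clear(d,d), inpos(d), near(b), near(f), ready(b,b), ready(f,f)}  (16 atoms)
F2 = F1 ∪ {clear(b,d), inpos(b), near(d)}  (19 atoms)
goal ⊆ F2  ⇒  h_max = 2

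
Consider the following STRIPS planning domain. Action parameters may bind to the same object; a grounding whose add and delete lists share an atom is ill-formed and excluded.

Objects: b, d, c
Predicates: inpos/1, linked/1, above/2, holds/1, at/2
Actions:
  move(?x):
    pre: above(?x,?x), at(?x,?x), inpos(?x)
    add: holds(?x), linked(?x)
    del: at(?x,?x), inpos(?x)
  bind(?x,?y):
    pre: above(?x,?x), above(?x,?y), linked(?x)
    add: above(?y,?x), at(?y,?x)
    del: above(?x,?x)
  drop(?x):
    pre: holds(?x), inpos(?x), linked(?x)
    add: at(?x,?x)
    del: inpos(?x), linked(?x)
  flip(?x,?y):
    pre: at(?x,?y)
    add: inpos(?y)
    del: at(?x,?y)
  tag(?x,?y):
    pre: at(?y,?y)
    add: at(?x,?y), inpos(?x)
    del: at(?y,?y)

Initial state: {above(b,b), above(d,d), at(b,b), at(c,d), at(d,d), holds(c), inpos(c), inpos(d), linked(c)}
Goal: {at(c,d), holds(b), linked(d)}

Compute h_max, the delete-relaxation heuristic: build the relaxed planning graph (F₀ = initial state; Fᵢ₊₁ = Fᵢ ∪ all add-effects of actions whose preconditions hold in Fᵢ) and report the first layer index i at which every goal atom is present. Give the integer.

2

F0 = init (9 atoms)
F1 = F0 ∪ {at(b,d), at(c,b), at(c,c), at(d,b), holds(d), inpos(b), linked(d)}  (16 atoms)
F2 = F1 ∪ {at(b,c), at(d,c), holds(b), linked(b)}  (20 atoms)
goal ⊆ F2  ⇒  h_max = 2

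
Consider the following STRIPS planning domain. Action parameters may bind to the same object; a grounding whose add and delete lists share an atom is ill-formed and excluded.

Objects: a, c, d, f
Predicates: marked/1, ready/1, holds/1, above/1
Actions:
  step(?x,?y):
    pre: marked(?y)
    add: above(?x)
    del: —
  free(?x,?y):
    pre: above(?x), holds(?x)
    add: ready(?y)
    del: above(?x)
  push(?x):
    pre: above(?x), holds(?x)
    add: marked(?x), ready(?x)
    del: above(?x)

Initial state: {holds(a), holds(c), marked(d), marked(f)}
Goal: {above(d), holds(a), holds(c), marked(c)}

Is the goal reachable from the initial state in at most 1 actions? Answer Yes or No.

1. step(c,d)  →  {above(c), holds(a), holds(c), marked(d), marked(f)}
2. step(d,d)  →  {above(c), above(d), holds(a), holds(c), marked(d), marked(f)}
3. push(c)  →  {above(d), holds(a), holds(c), marked(c), marked(d), marked(f), ready(c)}
optimal plan length = 3; 3 > 1

No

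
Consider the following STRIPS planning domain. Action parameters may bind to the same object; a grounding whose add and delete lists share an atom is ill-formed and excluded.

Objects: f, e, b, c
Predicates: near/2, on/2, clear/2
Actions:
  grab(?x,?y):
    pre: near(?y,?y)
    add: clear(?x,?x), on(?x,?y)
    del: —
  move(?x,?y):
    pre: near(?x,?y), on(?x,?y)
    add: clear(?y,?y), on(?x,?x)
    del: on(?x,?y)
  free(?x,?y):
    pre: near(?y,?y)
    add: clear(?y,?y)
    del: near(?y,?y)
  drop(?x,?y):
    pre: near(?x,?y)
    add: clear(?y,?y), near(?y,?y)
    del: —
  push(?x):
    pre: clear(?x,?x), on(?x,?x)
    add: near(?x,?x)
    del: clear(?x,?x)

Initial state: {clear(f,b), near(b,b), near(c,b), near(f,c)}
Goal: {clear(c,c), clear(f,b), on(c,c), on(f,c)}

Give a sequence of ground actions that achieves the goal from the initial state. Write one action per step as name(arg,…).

1. drop(f,c)  →  {clear(c,c), clear(f,b), near(b,b), near(c,b), near(c,c), near(f,c)}
2. grab(f,c)  →  {clear(c,c), clear(f,b), clear(f,f), near(b,b), near(c,b), near(c,c), near(f,c), on(f,c)}
3. grab(c,c)  →  {clear(c,c), clear(f,b), clear(f,f), near(b,b), near(c,b), near(c,c), near(f,c), on(c,c), on(f,c)}

drop(f,c); grab(f,c); grab(c,c)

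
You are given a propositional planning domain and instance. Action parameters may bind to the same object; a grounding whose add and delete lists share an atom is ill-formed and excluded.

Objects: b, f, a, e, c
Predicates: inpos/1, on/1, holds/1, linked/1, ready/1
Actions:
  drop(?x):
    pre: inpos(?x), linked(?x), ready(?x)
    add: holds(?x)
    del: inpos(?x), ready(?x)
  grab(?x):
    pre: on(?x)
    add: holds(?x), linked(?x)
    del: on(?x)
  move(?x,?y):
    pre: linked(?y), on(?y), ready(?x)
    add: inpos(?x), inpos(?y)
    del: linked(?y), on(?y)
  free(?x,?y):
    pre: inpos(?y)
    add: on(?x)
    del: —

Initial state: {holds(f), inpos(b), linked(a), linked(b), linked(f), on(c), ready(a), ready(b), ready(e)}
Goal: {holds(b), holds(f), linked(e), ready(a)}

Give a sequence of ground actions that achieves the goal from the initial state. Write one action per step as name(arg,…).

1. free(e,b)  →  {holds(f), inpos(b), linked(a), linked(b), linked(f), on(c), on(e), ready(a), ready(b), ready(e)}
2. drop(b)  →  {holds(b), holds(f), linked(a), linked(b), linked(f), on(c), on(e), ready(a), ready(e)}
3. grab(e)  →  {holds(b), holds(e), holds(f), linked(a), linked(b), linked(e), linked(f), on(c), ready(a), ready(e)}

free(e,b); drop(b); grab(e)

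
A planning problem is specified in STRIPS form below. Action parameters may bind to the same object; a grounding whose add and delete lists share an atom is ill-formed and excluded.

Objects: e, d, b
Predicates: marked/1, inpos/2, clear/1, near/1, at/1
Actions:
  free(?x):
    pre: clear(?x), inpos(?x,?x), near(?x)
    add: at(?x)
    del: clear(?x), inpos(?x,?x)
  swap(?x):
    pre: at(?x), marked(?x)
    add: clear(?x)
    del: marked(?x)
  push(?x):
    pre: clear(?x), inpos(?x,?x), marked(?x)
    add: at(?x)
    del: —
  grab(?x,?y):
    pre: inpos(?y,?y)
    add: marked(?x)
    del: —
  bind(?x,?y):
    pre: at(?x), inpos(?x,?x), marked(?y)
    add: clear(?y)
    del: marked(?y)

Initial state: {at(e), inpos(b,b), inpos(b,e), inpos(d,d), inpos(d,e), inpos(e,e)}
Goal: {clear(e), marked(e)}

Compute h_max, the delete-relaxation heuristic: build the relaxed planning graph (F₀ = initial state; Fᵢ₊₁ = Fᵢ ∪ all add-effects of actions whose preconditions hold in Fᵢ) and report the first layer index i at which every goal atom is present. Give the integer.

F0 = init (6 atoms)
F1 = F0 ∪ {marked(b), marked(d), marked(e)}  (9 atoms)
F2 = F1 ∪ {clear(b), clear(d), clear(e)}  (12 atoms)
goal ⊆ F2  ⇒  h_max = 2

2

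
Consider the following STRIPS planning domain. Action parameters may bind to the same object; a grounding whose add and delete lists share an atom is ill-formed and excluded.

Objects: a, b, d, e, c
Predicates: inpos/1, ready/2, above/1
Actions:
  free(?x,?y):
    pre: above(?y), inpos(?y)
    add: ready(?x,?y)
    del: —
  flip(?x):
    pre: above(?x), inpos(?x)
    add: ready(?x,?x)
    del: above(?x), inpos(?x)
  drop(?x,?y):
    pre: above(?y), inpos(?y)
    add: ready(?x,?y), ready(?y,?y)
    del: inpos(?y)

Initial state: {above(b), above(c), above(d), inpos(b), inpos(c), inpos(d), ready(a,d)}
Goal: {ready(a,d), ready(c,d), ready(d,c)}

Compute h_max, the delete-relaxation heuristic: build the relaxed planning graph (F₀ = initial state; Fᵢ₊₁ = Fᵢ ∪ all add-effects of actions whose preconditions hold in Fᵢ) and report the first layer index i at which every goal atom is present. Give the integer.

1

F0 = init (7 atoms)
F1 = F0 ∪ {ready(a,b), ready(a,c), ready(b,b), ready(b,c), ready(b,d), ready(c,b), ready(c,c), ready(c,d), ready(d,b), ready(d,c), ready(d,d), ready(e,b), ready(e,c), ready(e,d)}  (21 atoms)
goal ⊆ F1  ⇒  h_max = 1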